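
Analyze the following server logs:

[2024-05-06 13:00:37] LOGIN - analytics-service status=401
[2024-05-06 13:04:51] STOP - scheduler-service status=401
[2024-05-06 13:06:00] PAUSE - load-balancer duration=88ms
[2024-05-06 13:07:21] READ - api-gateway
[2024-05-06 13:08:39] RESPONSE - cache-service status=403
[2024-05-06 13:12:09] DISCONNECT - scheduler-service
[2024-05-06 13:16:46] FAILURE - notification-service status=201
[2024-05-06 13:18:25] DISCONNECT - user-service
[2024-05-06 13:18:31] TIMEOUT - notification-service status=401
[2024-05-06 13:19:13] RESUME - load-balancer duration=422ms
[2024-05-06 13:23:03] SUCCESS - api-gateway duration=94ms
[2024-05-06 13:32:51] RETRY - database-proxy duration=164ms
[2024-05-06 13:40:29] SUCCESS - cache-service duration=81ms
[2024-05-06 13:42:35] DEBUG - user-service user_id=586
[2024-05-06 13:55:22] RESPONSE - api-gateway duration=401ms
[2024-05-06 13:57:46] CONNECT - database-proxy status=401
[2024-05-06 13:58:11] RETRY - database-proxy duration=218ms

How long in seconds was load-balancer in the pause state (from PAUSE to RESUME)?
793

To calculate state duration:

1. Find PAUSE event for load-balancer: 2024-05-06 13:06:00
2. Find RESUME event for load-balancer: 2024-05-06 13:19:13
3. Calculate duration: 2024-05-06 13:19:13 - 2024-05-06 13:06:00 = 793 seconds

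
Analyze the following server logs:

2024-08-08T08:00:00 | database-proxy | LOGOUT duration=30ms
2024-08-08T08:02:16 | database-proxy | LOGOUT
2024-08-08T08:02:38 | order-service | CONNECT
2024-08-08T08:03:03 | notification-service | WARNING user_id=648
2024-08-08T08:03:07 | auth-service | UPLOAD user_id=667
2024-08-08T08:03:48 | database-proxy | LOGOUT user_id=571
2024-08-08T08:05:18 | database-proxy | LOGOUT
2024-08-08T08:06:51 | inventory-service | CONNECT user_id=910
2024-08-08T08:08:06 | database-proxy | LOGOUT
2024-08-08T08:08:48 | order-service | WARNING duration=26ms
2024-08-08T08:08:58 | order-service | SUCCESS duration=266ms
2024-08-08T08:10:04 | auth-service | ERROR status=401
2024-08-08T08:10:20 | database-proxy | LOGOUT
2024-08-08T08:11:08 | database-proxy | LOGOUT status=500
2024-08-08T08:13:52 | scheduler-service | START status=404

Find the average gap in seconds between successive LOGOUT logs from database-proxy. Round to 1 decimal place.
111.3

To calculate average interval:

1. Find all LOGOUT events for database-proxy in order
2. Calculate time gaps between consecutive events
3. Compute mean of gaps: 668 / 6 = 111.3 seconds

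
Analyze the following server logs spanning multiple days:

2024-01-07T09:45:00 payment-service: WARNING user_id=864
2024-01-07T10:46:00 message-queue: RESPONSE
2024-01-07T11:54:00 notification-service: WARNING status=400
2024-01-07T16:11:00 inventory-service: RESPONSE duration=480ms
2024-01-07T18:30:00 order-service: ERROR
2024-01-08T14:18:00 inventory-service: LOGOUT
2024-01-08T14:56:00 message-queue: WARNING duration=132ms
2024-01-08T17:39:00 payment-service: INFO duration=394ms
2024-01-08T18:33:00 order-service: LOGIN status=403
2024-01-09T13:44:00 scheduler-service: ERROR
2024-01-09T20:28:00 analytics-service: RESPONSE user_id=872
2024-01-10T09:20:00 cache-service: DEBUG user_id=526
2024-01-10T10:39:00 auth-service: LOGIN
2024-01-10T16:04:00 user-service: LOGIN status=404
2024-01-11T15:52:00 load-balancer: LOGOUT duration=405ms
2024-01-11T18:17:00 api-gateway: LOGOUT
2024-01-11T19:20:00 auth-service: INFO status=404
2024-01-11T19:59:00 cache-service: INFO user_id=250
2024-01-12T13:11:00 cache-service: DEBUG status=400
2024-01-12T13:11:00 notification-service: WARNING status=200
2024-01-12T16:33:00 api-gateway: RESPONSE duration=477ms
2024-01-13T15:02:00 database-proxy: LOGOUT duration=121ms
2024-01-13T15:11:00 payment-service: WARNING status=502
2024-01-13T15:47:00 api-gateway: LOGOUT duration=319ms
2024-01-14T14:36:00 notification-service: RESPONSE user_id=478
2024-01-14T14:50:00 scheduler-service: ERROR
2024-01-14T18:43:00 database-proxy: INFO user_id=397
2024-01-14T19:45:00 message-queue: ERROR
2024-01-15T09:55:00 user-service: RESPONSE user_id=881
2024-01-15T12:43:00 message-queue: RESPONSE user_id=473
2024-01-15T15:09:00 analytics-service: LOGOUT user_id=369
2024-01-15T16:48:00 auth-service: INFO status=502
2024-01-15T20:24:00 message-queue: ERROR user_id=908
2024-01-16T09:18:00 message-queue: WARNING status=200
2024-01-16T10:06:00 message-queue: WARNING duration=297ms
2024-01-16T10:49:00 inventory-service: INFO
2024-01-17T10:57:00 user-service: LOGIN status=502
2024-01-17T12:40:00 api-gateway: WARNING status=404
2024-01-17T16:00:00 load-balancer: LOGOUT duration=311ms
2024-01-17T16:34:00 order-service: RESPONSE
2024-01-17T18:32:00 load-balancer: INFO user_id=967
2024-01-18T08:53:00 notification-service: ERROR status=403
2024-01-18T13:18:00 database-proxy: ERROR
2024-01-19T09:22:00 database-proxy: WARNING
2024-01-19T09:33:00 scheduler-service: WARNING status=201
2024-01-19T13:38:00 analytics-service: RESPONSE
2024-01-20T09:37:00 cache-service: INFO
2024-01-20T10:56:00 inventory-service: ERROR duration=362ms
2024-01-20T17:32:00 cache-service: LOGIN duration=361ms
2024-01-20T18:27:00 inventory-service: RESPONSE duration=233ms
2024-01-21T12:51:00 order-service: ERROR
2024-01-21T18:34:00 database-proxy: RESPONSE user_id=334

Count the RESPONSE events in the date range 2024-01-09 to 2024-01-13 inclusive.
2

To filter by date range:

1. Date range: 2024-01-09 through 2024-01-13, both dates inclusive
2. Filter for RESPONSE events whose date falls in this range
3. Count matching events: 2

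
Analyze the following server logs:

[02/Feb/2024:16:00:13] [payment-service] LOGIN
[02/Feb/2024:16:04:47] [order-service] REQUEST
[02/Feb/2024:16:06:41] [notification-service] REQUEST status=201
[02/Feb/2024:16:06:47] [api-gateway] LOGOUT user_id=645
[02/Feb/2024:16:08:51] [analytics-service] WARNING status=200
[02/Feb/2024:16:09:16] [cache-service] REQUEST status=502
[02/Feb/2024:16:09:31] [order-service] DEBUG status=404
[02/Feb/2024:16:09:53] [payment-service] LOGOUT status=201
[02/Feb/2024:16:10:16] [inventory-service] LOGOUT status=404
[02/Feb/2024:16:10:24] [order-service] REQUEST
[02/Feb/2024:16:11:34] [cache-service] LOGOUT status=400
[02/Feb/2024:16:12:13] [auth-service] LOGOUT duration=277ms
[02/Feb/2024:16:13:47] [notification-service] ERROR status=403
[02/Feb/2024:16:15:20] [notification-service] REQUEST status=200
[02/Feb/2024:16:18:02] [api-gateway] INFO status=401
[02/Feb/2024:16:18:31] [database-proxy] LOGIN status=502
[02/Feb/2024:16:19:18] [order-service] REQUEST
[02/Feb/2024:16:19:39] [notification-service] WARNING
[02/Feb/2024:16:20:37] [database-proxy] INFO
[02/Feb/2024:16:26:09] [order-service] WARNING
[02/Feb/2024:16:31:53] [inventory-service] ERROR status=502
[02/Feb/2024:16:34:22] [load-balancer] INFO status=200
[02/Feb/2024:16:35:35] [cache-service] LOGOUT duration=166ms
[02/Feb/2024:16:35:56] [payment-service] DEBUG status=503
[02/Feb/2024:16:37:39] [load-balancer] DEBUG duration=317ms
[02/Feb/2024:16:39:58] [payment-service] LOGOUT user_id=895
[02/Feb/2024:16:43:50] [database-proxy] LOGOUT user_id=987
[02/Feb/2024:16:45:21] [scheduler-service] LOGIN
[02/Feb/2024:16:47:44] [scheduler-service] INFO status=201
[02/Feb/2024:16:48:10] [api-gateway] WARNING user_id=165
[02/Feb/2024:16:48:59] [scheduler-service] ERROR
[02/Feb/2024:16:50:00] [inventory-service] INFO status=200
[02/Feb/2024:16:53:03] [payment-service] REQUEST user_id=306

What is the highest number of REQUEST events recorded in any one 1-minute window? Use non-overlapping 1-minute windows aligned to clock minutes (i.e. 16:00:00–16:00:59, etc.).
1

To find the burst window:

1. Divide the log period into non-overlapping 1-minute windows starting at 16:00
2. Count REQUEST events in each window
3. Find the window with maximum count
4. Maximum events in a window: 1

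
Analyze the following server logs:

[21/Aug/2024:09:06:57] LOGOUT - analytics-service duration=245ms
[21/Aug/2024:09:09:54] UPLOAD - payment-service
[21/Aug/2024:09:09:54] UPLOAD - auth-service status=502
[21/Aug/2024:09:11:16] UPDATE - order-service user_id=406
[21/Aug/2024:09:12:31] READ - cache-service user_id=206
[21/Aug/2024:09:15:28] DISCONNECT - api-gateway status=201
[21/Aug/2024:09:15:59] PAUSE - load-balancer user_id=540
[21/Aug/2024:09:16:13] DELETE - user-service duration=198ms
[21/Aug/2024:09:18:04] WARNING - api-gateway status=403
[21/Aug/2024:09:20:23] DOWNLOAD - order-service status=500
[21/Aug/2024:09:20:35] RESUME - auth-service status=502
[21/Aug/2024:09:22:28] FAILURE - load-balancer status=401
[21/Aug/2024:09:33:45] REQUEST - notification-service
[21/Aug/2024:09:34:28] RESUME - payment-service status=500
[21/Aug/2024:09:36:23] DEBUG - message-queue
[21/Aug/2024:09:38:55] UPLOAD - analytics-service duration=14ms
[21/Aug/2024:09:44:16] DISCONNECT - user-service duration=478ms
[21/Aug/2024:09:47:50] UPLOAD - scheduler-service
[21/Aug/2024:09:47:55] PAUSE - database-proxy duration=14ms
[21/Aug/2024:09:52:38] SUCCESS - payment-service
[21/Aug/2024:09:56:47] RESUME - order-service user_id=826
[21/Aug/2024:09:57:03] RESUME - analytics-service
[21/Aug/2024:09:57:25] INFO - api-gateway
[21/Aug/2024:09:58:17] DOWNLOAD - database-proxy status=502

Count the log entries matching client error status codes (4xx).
2

To find matching entries:

1. Pattern to match: client error status codes (4xx)
2. Scan each log entry for the pattern
3. Count matches: 2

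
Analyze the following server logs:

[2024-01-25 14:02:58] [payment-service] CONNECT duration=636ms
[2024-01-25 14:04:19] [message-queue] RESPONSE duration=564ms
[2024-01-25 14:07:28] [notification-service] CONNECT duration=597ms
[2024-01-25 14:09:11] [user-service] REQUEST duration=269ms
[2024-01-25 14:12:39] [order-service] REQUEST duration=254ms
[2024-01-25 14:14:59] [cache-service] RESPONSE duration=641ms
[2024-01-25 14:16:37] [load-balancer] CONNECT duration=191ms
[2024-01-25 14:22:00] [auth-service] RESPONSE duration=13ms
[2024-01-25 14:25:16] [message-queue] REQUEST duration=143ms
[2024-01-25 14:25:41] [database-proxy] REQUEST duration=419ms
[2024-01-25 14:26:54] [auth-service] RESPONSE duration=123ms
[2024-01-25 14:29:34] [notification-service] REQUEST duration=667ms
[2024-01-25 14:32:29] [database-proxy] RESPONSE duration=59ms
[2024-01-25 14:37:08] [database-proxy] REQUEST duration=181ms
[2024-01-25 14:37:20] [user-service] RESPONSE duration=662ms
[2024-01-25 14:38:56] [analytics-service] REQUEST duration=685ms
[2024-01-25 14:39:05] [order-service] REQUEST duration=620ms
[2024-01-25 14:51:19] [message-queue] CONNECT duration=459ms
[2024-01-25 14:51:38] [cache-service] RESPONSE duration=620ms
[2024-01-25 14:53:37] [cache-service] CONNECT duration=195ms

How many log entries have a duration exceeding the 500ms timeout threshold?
9

To count timeouts:

1. Threshold: 500ms
2. Extract duration from each log entry
3. Count entries where duration > 500
4. Timeout count: 9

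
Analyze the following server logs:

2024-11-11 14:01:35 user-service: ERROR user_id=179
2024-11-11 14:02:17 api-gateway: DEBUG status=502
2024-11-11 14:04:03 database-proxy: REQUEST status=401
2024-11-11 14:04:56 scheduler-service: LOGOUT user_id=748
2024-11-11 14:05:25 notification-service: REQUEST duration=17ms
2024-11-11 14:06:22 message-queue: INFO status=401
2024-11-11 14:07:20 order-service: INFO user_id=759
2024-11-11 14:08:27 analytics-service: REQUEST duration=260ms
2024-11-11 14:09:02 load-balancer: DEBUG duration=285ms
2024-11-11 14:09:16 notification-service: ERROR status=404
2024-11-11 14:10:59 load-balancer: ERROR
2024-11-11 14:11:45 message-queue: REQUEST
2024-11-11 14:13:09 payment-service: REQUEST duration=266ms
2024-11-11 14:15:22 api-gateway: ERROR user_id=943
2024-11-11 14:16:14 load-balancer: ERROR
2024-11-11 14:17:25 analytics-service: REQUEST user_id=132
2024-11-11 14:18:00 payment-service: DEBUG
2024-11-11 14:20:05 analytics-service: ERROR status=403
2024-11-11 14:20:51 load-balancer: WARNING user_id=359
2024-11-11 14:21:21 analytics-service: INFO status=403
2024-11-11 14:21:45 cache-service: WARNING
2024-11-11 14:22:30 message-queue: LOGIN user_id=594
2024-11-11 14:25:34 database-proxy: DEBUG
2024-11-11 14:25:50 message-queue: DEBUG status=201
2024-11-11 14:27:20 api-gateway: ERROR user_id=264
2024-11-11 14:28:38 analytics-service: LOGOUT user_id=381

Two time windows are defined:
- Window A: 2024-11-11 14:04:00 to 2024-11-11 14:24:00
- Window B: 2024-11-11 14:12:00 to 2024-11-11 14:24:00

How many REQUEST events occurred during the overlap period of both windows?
2

To find overlap events:

1. Window A: 2024-11-11 14:04:00 to 2024-11-11 14:24:00
2. Window B: 2024-11-11 14:12:00 to 2024-11-11 14:24:00
3. Overlap period: 2024-11-11 14:12:00 to 2024-11-11 14:24:00
4. Count REQUEST events in overlap: 2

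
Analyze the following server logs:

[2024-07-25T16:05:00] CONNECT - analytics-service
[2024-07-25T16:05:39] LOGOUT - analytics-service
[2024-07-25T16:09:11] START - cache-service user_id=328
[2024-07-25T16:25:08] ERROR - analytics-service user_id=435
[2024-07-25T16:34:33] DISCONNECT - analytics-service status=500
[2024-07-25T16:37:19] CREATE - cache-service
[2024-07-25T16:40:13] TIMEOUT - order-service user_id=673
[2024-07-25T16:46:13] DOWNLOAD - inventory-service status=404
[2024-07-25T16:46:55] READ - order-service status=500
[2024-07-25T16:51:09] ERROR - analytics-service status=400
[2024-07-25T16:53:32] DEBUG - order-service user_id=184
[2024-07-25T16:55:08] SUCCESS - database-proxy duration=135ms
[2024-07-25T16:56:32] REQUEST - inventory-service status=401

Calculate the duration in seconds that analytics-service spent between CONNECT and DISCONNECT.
1773

To calculate state duration:

1. Find CONNECT event for analytics-service: 2024-07-25T16:05:00
2. Find DISCONNECT event for analytics-service: 2024-07-25T16:34:33
3. Calculate duration: 2024-07-25T16:34:33 - 2024-07-25T16:05:00 = 1773 seconds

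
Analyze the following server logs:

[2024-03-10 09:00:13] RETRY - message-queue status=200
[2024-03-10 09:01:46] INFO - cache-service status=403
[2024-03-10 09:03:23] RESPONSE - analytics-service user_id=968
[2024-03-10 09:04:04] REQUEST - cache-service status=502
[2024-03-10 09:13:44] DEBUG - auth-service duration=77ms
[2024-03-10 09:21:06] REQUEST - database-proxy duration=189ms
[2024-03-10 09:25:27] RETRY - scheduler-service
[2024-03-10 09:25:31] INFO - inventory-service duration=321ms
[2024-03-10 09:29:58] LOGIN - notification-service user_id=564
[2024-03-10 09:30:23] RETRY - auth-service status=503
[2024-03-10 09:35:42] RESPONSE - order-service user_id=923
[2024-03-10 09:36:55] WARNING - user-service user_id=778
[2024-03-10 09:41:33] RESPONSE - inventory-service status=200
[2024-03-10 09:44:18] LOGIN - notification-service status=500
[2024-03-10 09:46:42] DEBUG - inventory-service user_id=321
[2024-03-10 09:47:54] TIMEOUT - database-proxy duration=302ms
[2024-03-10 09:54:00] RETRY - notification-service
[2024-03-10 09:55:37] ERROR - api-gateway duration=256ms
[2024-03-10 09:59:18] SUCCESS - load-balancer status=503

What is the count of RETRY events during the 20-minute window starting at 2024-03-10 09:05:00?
0

To count events in the time window:

1. Window boundaries: 2024-03-10 09:05:00 to 2024-03-10 09:25:00
2. Filter for RETRY events within this window
3. Count matching events: 0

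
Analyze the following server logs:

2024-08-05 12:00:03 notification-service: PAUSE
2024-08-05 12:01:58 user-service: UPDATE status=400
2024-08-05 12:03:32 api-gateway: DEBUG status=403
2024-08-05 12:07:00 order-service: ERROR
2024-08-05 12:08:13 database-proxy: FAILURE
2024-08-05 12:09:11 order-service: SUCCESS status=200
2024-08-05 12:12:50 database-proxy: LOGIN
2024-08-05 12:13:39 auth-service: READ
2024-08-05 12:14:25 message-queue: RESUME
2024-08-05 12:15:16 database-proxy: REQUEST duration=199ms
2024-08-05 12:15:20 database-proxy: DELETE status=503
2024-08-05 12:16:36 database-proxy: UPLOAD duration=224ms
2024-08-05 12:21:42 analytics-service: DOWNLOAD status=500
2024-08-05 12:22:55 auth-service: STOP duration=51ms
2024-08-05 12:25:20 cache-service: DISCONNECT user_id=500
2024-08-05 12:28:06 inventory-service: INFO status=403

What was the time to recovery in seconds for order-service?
131

To calculate recovery time:

1. Find ERROR event for order-service: 2024-08-05 12:07:00
2. Find next SUCCESS event for order-service: 2024-08-05 12:09:11
3. Recovery time: 2024-08-05 12:09:11 - 2024-08-05 12:07:00 = 131 seconds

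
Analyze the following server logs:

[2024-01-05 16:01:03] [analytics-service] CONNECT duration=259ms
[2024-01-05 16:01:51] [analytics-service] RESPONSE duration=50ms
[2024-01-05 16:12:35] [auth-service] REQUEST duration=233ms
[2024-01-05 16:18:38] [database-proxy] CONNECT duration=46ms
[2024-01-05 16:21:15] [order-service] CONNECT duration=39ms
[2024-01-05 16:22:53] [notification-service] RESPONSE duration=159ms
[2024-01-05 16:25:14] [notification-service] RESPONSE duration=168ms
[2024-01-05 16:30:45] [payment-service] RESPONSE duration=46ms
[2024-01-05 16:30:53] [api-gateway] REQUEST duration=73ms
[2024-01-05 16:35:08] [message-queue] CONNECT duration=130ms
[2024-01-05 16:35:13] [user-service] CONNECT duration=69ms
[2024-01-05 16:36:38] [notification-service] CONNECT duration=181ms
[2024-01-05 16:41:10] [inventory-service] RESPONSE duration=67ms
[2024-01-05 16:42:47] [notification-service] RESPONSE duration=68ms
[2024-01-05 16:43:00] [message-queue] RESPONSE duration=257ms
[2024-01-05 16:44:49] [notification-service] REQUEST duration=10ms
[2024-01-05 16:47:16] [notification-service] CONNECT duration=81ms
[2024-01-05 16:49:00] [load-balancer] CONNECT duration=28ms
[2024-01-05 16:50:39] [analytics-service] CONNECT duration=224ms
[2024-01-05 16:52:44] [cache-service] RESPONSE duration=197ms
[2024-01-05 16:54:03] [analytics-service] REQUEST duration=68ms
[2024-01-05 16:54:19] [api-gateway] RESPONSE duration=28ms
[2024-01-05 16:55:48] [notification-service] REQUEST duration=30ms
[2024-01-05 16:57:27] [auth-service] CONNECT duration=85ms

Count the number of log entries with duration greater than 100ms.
9

To count timeouts:

1. Threshold: 100ms
2. Extract duration from each log entry
3. Count entries where duration > 100
4. Timeout count: 9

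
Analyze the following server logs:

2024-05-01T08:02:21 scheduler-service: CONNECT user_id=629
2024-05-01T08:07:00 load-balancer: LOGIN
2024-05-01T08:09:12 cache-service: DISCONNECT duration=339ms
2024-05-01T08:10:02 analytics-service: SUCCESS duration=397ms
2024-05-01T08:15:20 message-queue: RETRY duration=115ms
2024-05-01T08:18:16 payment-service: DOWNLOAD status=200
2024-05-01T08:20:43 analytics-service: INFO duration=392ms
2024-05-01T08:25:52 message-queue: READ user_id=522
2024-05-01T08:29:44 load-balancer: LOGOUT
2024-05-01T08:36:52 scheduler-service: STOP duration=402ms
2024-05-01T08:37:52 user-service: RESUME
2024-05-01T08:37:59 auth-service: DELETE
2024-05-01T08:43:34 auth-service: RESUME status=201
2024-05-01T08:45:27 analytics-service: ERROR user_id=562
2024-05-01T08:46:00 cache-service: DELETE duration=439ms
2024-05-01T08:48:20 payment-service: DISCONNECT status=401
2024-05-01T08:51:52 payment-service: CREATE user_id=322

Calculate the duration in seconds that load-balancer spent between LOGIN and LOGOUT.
1364

To calculate state duration:

1. Find LOGIN event for load-balancer: 2024-05-01T08:07:00
2. Find LOGOUT event for load-balancer: 2024-05-01T08:29:44
3. Calculate duration: 2024-05-01T08:29:44 - 2024-05-01T08:07:00 = 1364 seconds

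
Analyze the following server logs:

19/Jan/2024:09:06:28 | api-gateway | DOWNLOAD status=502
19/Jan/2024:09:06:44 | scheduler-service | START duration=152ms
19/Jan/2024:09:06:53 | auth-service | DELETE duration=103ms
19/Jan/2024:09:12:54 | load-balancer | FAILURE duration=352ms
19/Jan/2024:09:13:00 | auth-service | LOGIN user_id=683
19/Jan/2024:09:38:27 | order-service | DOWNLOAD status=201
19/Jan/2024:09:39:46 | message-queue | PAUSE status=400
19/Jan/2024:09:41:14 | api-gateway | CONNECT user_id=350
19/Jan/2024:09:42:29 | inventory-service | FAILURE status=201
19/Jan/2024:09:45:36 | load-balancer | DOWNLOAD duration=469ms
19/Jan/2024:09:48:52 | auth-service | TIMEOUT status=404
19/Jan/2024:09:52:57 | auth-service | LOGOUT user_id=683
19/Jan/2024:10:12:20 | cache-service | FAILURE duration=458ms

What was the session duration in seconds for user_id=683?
2397

To calculate session duration:

1. Find LOGIN event for user_id=683: 19/Jan/2024:09:13:00
2. Find LOGOUT event for user_id=683: 19/Jan/2024:09:52:57
3. Session duration: 19/Jan/2024:09:52:57 - 19/Jan/2024:09:13:00 = 2397 seconds (39 minutes)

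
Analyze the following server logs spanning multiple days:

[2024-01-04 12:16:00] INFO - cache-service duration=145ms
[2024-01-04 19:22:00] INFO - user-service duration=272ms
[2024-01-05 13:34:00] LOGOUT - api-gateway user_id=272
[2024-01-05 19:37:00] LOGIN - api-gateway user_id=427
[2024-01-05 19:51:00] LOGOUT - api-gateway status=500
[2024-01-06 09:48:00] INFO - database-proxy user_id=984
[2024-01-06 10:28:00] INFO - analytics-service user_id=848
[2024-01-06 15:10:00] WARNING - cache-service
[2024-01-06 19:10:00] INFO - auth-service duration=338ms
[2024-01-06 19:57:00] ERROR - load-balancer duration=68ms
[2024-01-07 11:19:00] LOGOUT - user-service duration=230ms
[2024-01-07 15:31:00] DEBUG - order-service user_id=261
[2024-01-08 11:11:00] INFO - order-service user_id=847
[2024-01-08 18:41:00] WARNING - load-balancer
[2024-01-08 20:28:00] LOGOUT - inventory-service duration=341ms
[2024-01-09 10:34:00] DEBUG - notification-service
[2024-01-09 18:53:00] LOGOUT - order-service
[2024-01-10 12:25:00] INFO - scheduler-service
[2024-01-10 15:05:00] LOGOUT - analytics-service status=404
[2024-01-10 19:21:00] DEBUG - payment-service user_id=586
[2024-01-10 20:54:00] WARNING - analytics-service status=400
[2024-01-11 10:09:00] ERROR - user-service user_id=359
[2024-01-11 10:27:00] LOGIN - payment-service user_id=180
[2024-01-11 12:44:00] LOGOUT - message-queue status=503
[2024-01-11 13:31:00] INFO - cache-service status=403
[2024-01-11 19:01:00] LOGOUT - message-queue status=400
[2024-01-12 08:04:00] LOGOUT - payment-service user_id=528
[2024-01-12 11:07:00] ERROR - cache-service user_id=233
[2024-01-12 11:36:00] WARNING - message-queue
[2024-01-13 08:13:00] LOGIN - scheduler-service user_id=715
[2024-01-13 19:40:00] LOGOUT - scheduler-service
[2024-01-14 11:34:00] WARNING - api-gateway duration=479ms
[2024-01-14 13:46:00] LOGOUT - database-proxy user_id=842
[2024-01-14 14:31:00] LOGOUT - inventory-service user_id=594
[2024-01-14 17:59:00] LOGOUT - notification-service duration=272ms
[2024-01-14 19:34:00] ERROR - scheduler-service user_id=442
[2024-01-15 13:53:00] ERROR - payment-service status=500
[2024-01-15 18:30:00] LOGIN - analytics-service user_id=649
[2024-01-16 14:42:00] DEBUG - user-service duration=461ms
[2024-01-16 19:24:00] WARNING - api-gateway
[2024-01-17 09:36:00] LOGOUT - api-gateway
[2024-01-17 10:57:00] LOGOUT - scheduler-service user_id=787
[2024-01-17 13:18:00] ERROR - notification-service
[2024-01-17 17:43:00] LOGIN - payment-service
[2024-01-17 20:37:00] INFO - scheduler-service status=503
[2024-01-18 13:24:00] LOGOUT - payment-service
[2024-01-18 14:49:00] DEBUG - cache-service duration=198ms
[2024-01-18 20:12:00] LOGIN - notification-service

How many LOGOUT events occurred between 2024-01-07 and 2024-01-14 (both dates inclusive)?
11

To filter by date range:

1. Date range: 2024-01-07 through 2024-01-14, both dates inclusive
2. Filter for LOGOUT events whose date falls in this range
3. Count matching events: 11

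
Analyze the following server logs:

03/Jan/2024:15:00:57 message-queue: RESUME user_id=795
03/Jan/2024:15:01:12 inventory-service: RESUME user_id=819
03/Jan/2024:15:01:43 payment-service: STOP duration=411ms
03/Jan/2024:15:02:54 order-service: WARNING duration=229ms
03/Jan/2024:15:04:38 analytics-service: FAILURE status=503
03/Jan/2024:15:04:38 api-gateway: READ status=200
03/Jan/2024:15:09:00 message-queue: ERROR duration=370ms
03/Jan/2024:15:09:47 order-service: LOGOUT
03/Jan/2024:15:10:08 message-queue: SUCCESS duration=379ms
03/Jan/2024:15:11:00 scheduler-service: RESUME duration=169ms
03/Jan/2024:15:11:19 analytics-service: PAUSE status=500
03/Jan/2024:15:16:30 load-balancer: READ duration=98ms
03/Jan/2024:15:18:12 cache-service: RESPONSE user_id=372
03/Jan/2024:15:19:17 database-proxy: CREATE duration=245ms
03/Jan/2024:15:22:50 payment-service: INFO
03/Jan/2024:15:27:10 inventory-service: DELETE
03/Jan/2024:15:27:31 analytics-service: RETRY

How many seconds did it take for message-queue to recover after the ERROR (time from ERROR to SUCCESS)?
68

To calculate recovery time:

1. Find ERROR event for message-queue: 03/Jan/2024:15:09:00
2. Find next SUCCESS event for message-queue: 03/Jan/2024:15:10:08
3. Recovery time: 03/Jan/2024:15:10:08 - 03/Jan/2024:15:09:00 = 68 seconds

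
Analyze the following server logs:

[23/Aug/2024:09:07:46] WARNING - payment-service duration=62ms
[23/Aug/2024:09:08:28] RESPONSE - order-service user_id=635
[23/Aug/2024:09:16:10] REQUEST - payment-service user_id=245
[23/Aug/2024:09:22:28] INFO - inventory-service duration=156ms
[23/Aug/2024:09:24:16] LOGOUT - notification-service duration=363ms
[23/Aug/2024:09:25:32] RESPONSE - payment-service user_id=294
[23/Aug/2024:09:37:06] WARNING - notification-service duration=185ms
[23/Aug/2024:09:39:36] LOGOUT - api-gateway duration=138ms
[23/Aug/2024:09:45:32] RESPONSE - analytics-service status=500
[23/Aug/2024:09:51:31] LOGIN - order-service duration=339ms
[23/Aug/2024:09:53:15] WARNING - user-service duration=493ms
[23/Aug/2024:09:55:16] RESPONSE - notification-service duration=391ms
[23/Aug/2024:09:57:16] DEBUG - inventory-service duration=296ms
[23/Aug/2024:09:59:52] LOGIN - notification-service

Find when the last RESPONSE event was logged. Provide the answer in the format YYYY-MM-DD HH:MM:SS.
2024-08-23 09:55:16

To find the last event:

1. Filter for all RESPONSE events
2. Sort by timestamp
3. Select the last one
4. Timestamp: 2024-08-23 09:55:16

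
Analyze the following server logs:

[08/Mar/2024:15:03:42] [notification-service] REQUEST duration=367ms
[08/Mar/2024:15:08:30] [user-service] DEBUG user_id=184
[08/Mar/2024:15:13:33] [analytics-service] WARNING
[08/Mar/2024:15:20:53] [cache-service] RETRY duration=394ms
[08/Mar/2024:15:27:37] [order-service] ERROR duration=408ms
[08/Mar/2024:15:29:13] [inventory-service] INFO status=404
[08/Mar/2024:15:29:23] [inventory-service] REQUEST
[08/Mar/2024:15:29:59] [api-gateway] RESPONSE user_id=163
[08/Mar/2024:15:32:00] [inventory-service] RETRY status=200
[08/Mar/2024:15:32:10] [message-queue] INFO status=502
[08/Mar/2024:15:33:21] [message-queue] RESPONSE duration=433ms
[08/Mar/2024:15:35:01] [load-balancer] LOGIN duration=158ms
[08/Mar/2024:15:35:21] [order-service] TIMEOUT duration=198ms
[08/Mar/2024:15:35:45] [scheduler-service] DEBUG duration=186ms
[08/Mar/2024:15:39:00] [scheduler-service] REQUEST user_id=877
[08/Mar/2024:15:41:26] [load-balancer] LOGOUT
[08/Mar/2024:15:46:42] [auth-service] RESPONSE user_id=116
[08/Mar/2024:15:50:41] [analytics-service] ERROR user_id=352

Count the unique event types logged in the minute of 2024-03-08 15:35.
3

To count unique event types:

1. Filter events in the minute starting at 2024-03-08 15:35
2. Extract event types from matching entries
3. Count unique types: 3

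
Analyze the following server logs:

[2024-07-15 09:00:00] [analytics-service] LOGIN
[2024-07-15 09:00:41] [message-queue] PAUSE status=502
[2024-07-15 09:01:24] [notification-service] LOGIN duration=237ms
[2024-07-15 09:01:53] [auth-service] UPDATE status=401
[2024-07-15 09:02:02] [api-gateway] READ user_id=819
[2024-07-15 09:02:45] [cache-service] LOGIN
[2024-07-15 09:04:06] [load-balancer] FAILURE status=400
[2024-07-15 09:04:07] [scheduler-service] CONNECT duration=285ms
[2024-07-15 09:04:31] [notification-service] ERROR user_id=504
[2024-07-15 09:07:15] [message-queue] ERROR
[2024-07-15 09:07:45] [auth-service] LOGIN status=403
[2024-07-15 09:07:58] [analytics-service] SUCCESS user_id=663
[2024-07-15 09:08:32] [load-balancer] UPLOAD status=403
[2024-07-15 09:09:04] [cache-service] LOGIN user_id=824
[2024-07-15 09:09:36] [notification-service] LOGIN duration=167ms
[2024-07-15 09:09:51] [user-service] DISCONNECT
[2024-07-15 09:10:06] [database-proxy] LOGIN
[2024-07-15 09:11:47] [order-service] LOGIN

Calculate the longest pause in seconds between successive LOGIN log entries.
300

To find the longest gap:

1. Extract all LOGIN events in chronological order
2. Calculate time differences between consecutive events
3. Find the maximum difference
4. Longest gap: 300 seconds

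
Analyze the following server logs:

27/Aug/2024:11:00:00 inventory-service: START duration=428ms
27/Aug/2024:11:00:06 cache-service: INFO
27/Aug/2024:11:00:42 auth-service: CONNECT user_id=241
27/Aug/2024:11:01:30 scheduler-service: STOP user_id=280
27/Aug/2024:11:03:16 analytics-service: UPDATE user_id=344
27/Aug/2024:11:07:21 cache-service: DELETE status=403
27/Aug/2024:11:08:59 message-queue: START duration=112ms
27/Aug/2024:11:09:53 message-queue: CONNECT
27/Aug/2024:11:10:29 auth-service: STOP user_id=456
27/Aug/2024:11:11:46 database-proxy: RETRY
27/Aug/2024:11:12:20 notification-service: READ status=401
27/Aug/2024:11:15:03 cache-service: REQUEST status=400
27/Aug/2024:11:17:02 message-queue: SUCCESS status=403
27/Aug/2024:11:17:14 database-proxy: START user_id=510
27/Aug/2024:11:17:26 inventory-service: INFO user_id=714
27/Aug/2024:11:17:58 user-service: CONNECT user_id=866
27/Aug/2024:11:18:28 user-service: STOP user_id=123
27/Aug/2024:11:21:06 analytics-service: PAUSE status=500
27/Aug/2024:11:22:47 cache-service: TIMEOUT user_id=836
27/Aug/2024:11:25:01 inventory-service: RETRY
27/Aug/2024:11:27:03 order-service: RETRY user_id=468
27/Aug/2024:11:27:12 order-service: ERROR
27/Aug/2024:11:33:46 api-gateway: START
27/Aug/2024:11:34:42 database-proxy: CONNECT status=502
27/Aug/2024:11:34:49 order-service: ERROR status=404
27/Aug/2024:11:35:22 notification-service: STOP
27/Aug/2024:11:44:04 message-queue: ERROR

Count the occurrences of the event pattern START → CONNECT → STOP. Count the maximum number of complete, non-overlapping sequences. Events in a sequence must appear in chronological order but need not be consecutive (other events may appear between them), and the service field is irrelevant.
4

To count sequences:

1. Look for pattern: START → CONNECT → STOP
2. Greedily scan the log in chronological order, matching each sequence element in turn (ignoring service)
3. Each time the full pattern completes, increment the count and restart matching from the next event
4. Complete non-overlapping sequences found: 4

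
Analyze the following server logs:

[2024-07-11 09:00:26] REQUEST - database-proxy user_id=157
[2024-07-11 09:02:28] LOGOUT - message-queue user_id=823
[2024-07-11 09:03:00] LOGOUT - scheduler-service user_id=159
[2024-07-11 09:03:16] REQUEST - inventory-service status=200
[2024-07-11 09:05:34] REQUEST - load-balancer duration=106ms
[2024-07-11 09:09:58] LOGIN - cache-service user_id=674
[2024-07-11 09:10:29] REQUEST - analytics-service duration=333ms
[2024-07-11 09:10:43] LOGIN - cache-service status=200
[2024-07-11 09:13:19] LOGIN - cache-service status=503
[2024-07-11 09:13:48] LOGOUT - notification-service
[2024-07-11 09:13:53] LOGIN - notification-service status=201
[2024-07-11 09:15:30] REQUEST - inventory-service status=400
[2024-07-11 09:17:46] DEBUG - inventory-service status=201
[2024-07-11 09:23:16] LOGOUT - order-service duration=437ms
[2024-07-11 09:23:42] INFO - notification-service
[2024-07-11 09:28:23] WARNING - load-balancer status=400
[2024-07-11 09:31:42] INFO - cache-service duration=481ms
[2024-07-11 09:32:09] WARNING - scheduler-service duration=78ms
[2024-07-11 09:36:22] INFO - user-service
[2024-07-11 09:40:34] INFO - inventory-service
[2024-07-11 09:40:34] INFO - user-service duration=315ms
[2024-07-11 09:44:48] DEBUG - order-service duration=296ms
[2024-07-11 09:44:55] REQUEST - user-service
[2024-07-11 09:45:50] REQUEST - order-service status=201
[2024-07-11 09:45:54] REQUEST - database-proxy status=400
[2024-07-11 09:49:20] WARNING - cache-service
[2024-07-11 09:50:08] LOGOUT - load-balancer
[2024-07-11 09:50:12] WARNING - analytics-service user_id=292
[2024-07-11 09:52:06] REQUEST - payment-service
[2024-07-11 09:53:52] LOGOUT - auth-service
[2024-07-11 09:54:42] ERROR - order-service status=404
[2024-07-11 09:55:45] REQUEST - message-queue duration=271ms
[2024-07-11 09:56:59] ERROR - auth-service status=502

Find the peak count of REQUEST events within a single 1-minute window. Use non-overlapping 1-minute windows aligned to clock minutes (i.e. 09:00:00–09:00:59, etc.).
2

To find the burst window:

1. Divide the log period into non-overlapping 1-minute windows starting at 09:00
2. Count REQUEST events in each window
3. Find the window with maximum count
4. Maximum events in a window: 2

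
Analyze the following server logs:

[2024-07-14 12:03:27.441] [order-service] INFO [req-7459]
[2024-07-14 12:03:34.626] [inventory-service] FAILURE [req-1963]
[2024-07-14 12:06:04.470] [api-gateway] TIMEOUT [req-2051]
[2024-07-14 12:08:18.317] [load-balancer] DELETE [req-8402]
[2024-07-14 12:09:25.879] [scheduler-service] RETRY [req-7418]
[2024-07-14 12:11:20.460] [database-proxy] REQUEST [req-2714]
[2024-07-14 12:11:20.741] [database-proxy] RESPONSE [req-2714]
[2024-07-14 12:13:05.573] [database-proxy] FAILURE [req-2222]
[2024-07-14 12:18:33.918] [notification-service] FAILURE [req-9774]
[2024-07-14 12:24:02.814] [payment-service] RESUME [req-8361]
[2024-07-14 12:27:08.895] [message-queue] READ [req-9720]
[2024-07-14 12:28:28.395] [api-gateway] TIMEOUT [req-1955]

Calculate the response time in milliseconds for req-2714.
281

To calculate latency:

1. Find REQUEST with id req-2714: 2024-07-14 12:11:20.460
2. Find RESPONSE with id req-2714: 2024-07-14 12:11:20.741
3. Latency: 2024-07-14 12:11:20.741 - 2024-07-14 12:11:20.460 = 281ms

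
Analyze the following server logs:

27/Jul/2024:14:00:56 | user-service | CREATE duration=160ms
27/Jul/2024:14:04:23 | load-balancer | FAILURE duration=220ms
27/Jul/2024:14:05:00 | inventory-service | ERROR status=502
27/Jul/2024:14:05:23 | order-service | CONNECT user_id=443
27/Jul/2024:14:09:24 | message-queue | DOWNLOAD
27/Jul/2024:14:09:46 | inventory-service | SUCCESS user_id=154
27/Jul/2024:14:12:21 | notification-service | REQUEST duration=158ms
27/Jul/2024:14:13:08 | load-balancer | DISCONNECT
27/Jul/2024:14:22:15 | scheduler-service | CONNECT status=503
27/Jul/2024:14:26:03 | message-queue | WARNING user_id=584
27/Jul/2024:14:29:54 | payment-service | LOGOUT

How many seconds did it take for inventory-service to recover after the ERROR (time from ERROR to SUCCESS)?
286

To calculate recovery time:

1. Find ERROR event for inventory-service: 27/Jul/2024:14:05:00
2. Find next SUCCESS event for inventory-service: 27/Jul/2024:14:09:46
3. Recovery time: 27/Jul/2024:14:09:46 - 27/Jul/2024:14:05:00 = 286 seconds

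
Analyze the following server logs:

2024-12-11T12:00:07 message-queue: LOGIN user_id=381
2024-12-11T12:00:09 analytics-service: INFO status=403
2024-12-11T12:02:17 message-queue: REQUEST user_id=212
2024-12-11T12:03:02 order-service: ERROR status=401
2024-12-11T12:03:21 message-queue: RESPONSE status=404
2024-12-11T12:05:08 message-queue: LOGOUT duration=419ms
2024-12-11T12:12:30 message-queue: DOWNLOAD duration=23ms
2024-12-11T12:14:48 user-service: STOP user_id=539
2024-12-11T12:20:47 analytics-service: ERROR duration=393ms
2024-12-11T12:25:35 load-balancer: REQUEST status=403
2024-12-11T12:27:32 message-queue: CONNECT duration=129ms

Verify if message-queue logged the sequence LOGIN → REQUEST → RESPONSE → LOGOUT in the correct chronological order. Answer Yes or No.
Yes

To verify sequence order:

1. Find all events in sequence LOGIN → REQUEST → RESPONSE → LOGOUT for message-queue
2. Extract their timestamps
3. Check if timestamps are in ascending order
4. Result: Yes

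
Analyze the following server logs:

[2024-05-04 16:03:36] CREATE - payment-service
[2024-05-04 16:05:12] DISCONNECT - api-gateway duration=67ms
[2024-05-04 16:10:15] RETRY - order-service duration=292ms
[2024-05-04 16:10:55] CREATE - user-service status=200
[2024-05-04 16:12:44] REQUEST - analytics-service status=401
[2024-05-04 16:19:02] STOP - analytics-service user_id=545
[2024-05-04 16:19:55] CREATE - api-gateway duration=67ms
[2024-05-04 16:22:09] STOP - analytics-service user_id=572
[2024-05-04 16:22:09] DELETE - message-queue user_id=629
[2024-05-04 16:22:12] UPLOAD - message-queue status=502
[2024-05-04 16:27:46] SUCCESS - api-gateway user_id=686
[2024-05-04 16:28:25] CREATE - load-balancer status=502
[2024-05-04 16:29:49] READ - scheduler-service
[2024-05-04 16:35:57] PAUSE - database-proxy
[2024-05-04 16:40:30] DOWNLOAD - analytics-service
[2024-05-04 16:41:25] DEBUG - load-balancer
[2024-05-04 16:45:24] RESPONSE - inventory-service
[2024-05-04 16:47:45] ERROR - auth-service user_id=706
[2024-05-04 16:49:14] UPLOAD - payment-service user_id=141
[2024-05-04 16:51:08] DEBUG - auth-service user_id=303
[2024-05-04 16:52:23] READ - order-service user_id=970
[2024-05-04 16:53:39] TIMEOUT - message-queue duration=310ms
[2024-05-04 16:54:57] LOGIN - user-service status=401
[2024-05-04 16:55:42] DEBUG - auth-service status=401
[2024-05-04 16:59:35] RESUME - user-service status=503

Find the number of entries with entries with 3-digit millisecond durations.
2

To find matching entries:

1. Pattern to match: entries with 3-digit millisecond durations
2. Scan each log entry for the pattern
3. Count matches: 2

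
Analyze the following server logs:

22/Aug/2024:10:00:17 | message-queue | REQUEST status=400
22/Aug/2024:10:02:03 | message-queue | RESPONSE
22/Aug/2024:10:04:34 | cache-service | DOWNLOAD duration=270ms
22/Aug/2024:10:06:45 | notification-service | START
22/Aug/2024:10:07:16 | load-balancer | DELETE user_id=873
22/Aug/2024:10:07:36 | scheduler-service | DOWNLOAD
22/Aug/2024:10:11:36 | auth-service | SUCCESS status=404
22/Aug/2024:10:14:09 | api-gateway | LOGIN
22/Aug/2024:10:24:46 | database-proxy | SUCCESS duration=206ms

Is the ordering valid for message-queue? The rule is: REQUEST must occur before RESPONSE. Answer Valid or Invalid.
Valid

To validate ordering:

1. Required order: REQUEST → RESPONSE
2. Rule: REQUEST must occur before RESPONSE
3. Check actual order of events for message-queue
4. Result: Valid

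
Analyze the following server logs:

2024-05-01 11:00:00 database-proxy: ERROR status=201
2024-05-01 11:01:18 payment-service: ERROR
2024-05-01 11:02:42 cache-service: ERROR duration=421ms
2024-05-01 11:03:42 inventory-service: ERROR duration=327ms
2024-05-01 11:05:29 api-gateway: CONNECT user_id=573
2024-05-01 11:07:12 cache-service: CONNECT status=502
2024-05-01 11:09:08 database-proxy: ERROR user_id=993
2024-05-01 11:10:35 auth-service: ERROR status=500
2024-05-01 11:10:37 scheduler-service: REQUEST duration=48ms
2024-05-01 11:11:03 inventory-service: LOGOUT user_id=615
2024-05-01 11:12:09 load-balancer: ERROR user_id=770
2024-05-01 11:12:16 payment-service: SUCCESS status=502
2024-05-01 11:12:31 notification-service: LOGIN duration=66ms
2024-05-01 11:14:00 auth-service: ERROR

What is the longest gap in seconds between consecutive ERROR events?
326

To find the longest gap:

1. Extract all ERROR events in chronological order
2. Calculate time differences between consecutive events
3. Find the maximum difference
4. Longest gap: 326 seconds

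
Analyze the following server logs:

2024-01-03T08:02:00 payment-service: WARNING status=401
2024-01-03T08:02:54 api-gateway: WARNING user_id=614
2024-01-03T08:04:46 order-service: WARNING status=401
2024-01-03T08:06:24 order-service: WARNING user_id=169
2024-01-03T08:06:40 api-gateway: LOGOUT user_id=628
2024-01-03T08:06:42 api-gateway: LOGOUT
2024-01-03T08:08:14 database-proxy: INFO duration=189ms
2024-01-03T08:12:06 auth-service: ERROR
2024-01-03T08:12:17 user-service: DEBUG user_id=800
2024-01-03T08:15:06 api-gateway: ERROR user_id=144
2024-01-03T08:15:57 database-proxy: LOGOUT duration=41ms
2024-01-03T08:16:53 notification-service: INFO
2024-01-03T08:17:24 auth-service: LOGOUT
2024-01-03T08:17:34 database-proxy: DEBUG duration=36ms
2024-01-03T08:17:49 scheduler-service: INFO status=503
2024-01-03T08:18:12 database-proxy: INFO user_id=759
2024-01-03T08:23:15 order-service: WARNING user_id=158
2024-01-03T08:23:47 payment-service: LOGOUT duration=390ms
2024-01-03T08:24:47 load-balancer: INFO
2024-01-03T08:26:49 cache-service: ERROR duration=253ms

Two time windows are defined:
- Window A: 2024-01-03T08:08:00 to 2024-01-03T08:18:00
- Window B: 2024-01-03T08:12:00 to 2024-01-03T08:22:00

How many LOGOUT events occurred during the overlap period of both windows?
2

To find overlap events:

1. Window A: 2024-01-03T08:08:00 to 2024-01-03T08:18:00
2. Window B: 2024-01-03T08:12:00 to 2024-01-03T08:22:00
3. Overlap period: 2024-01-03T08:12:00 to 2024-01-03T08:18:00
4. Count LOGOUT events in overlap: 2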